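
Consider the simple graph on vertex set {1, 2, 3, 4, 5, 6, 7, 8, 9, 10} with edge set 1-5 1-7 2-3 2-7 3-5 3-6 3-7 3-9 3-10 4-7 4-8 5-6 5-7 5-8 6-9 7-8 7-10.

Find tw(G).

2

A width-2 tree decomposition is:
Bags: B1 = {3, 5, 7}  B2 = {2, 3, 7}  B3 = {5, 7, 8}  B4 = {3, 5, 6}  B5 = {4, 7, 8}  B6 = {1, 5, 7}  B7 = {3, 7, 10}  B8 = {3, 6, 9}
Tree: B1–B2, B1–B3, B1–B4, B3–B5, B1–B6, B2–B7, B4–B8
Each bag holds 3 vertices, so the decomposition has width 2, which upper-bounds the treewidth. On the other hand G contains the 3-clique {3, 6, 9}. A clique must lie in a single bag of any decomposition, so no decomposition can have width below 2. Combining the bounds, tw(G) = 2.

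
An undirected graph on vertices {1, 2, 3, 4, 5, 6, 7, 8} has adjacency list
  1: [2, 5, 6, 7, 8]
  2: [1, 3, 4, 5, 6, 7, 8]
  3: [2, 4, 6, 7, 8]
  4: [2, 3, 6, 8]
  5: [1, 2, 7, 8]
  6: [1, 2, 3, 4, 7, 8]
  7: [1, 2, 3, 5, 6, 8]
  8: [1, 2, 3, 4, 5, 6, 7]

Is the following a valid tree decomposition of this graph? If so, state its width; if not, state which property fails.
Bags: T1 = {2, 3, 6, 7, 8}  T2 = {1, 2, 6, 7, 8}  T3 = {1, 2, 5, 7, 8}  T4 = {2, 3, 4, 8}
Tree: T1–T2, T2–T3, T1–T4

A tree decomposition must satisfy three properties: every vertex lies in some bag; for every edge, both endpoints lie together in some bag; and for every vertex, the bags containing it form a connected subtree. Here edge (6,4) lies in no bag, so the decomposition is invalid.

No — edge (6,4) lies in no bag.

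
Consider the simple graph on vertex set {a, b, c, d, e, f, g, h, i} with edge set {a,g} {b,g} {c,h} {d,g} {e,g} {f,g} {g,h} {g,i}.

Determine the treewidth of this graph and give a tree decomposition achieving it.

Treewidth 1.
One optimal decomposition is:
Bags: B1 = {g, i}  B2 = {b, g}  B3 = {e, g}  B4 = {f, g}  B5 = {d, g}  B6 = {a, g}  B7 = {g, h}  B8 = {c, h}
Tree: B1–B2, B2–B3, B1–B4, B3–B5, B3–B6, B6–B7, B7–B8

Each bag holds 2 vertices, so the decomposition has width 1, which upper-bounds the treewidth. Since G has at least one edge (e.g. g–i), it is not an edgeless graph, so tw(G) ≥ 1. The upper and lower bounds meet at 1, so that is the treewidth.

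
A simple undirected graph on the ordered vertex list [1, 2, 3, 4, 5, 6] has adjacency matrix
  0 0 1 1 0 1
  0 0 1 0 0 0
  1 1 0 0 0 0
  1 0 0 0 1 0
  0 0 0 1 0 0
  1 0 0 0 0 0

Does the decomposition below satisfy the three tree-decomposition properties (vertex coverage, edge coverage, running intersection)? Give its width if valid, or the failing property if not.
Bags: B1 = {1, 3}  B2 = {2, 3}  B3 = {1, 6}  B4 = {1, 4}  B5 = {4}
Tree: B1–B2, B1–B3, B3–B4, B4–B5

No — vertex 5 appears in no bag.

A tree decomposition must satisfy three properties: every vertex lies in some bag; for every edge, both endpoints lie together in some bag; and for every vertex, the bags containing it form a connected subtree. Here vertex 5 appears in no bag, so the decomposition is invalid.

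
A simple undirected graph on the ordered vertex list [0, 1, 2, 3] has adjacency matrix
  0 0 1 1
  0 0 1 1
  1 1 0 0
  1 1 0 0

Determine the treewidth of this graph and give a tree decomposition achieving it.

Each bag holds 3 vertices, so the decomposition has width 2, which upper-bounds the treewidth. The edges 3–1–2–0–3 form a cycle, so G is not a tree and its treewidth is at least 2. The upper and lower bounds meet at 2, so that is the treewidth.

Treewidth 2.
Bags: B1 = {1, 2, 3}  B2 = {0, 2, 3}
Tree: B1–B2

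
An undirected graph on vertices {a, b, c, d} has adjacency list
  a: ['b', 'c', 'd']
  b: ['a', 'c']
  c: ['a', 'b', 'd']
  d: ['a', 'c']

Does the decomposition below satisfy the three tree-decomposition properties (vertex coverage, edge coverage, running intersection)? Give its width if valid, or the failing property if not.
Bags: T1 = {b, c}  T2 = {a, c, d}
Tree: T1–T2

A tree decomposition must satisfy three properties: every vertex lies in some bag; for every edge, both endpoints lie together in some bag; and for every vertex, the bags containing it form a connected subtree. Here edge (a,b) lies in no bag, so the decomposition is invalid.

No — edge (a,b) lies in no bag.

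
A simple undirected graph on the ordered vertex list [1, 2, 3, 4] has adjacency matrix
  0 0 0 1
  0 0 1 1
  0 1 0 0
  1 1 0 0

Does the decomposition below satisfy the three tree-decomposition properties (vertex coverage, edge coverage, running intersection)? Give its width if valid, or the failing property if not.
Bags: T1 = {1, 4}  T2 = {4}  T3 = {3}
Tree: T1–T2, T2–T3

A tree decomposition must satisfy three properties: every vertex lies in some bag; for every edge, both endpoints lie together in some bag; and for every vertex, the bags containing it form a connected subtree. Here vertex 2 appears in no bag, so the decomposition is invalid.

No — vertex 2 appears in no bag.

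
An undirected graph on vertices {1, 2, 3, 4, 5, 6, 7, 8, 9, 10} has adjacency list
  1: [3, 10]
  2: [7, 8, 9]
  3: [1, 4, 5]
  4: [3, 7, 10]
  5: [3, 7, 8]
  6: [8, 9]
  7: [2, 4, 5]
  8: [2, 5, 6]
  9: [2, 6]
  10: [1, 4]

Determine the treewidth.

A width-2 tree decomposition is:
Bags: B1 = {1, 3, 10}  B2 = {3, 4, 10}  B3 = {3, 4, 5}  B4 = {4, 5, 7}  B5 = {5, 7, 8}  B6 = {2, 7, 8}  B7 = {2, 6, 8}  B8 = {2, 6, 9}
Tree: B1–B2, B2–B3, B3–B4, B4–B5, B5–B6, B6–B7, B7–B8
Each bag holds 3 vertices, so the decomposition has width 2, which upper-bounds the treewidth. The edges 1–10–4–3–1 form a cycle, so G is not a tree and its treewidth is at least 2. The upper and lower bounds meet at 2, so that is the treewidth.

2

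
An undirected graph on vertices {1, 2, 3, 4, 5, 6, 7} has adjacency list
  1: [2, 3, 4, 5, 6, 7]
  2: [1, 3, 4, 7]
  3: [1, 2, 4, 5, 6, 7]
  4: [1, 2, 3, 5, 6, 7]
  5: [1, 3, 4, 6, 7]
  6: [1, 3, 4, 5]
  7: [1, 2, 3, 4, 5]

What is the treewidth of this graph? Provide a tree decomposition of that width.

The largest bag has 5 vertices, giving width 4; this decomposition certifies tw(G) ≤ 4. For the lower bound, the 5 vertices {1, 2, 3, 4, 7} are pairwise adjacent, and any tree decomposition puts a clique entirely inside one bag — forcing width ≥ 4. Therefore the treewidth is 4.

Treewidth 4.
One optimal decomposition is:
Bags: B1 = {1, 3, 4, 5, 6}  B2 = {1, 3, 4, 5, 7}  B3 = {1, 2, 3, 4, 7}
Tree: B1–B2, B2–B3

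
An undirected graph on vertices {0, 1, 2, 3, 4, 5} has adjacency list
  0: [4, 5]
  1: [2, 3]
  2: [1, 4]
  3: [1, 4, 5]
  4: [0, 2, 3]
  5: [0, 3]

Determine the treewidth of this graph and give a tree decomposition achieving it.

Treewidth 2.
One optimal decomposition is:
Bags: B1 = {0, 4, 5}  B2 = {3, 4, 5}  B3 = {2, 3, 4}  B4 = {1, 2, 3}
Tree: B1–B2, B2–B3, B3–B4

The largest bag has 3 vertices, giving width 2; this decomposition certifies tw(G) ≤ 2. Since 0–5–3–4–0 is a cycle in G, G is not acyclic. Forests are exactly the graphs of treewidth ≤ 1, so tw(G) ≥ 2. Therefore the treewidth is 2.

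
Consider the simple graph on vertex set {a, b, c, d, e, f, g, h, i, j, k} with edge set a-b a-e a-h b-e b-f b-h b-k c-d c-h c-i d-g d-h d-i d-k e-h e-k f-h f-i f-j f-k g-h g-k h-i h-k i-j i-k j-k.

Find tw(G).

A width-3 tree decomposition is:
Bags: B1 = {c, d, h, i}  B2 = {d, h, i, k}  B3 = {f, h, i, k}  B4 = {b, f, h, k}  B5 = {f, i, j, k}  B6 = {b, e, h, k}  B7 = {a, b, e, h}  B8 = {d, g, h, k}
Tree: B1–B2, B2–B3, B3–B4, B3–B5, B4–B6, B6–B7, B2–B8
Each bag holds 4 vertices, so the decomposition has width 3, which upper-bounds the treewidth. For the lower bound, the 4 vertices {f, i, j, k} are pairwise adjacent, and any tree decomposition puts a clique entirely inside one bag — forcing width ≥ 3. Hence tw(G) = 3 exactly.

3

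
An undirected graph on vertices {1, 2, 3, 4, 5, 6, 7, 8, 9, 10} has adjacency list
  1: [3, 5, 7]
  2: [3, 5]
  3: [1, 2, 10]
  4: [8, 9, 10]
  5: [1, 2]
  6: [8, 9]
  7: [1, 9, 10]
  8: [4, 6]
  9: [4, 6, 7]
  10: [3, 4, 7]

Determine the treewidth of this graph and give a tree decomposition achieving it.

Treewidth 2.
One such decomposition:
Bags: B1 = {1, 2, 5}  B2 = {1, 2, 3}  B3 = {1, 3, 7}  B4 = {3, 7, 10}  B5 = {7, 9, 10}  B6 = {4, 9, 10}  B7 = {4, 6, 9}  B8 = {4, 6, 8}
Tree: B1–B2, B2–B3, B3–B4, B4–B5, B5–B6, B6–B7, B7–B8

Each bag holds 3 vertices, so the decomposition has width 2, which upper-bounds the treewidth. For the lower bound, G contains the cycle 5–2–3–1–5, so G is not a forest; only forests have treewidth ≤ 1, hence tw(G) ≥ 2. The upper and lower bounds meet at 2, so that is the treewidth.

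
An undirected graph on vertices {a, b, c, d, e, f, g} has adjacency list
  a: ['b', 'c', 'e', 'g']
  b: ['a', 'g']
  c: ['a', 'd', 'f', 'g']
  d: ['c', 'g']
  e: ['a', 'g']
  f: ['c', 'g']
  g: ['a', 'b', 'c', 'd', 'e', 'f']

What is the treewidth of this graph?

A width-2 tree decomposition is:
Bags: B1 = {a, c, g}  B2 = {c, f, g}  B3 = {a, b, g}  B4 = {c, d, g}  B5 = {a, e, g}
Tree: B1–B2, B1–B3, B1–B4, B1–B5
Every bag has size at most 3, so the width is 3 − 1 = 2 and tw(G) ≤ 2. For the lower bound, the 3 vertices {a, e, g} are pairwise adjacent, and any tree decomposition puts a clique entirely inside one bag — forcing width ≥ 2. Hence tw(G) = 2 exactly.

2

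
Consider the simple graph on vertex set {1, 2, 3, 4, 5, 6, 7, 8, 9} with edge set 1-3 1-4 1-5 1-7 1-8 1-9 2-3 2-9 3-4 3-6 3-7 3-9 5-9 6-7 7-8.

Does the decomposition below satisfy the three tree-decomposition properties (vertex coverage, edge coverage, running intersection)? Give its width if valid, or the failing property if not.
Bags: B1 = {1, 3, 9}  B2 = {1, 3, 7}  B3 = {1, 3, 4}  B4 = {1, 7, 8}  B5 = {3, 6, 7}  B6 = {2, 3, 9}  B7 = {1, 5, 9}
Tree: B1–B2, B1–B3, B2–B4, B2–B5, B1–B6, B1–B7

Yes; width 2.

Checking the three conditions: (i) the bags cover all of {1, 2, 3, 4, 5, 6, 7, 8, 9}; (ii) for each edge, some bag contains both endpoints; (iii) the bags containing any fixed vertex form a subtree. All hold, so the decomposition is valid with width 3 − 1 = 2.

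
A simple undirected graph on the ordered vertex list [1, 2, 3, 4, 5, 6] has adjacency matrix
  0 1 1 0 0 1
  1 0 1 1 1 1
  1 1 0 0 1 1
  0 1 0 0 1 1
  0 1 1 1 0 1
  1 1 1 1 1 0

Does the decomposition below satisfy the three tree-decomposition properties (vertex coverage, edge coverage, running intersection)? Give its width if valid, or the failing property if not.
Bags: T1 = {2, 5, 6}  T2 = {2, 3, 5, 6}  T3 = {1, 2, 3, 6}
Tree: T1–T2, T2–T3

A tree decomposition must satisfy three properties: every vertex lies in some bag; for every edge, both endpoints lie together in some bag; and for every vertex, the bags containing it form a connected subtree. Here vertex 4 appears in no bag, so the decomposition is invalid.

No — vertex 4 appears in no bag.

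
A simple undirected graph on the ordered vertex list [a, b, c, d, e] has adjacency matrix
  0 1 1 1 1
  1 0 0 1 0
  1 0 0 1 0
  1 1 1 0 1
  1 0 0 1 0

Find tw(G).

A width-2 tree decomposition is:
Bags: B1 = {a, b, d}  B2 = {a, d, e}  B3 = {a, c, d}
Tree: B1–B2, B1–B3
Every bag has size at most 3, so the width is 3 − 1 = 2 and tw(G) ≤ 2. Conversely, {a, d, e} is a clique of size 3, and the vertices of any clique must share a bag in every tree decomposition; so some bag has ≥ 3 vertices and tw(G) ≥ 2. Hence tw(G) = 2 exactly.

2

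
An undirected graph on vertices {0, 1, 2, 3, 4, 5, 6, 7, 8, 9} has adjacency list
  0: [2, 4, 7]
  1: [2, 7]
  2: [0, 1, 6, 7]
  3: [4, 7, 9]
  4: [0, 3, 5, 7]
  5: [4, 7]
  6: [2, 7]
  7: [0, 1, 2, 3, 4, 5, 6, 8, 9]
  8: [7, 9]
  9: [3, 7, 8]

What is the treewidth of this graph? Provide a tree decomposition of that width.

The largest bag has 3 vertices, giving width 2; this decomposition certifies tw(G) ≤ 2. Conversely, {0, 2, 7} is a clique of size 3, and the vertices of any clique must share a bag in every tree decomposition; so some bag has ≥ 3 vertices and tw(G) ≥ 2. Therefore the treewidth is 2.

Treewidth 2.
One optimal decomposition is:
Bags: B1 = {3, 4, 7}  B2 = {3, 7, 9}  B3 = {7, 8, 9}  B4 = {0, 4, 7}  B5 = {4, 5, 7}  B6 = {0, 2, 7}  B7 = {1, 2, 7}  B8 = {2, 6, 7}
Tree: B1–B2, B2–B3, B1–B4, B4–B5, B4–B6, B6–B7, B7–B8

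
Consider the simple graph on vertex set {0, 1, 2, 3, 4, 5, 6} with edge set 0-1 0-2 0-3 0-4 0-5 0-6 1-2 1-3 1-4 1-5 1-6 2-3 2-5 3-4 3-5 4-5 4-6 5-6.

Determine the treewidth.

A width-4 tree decomposition is:
Bags: B1 = {0, 1, 3, 4, 5}  B2 = {0, 1, 4, 5, 6}  B3 = {0, 1, 2, 3, 5}
Tree: B1–B2, B1–B3
Each bag holds 5 vertices, so the decomposition has width 4, which upper-bounds the treewidth. Conversely, {0, 1, 2, 3, 5} is a clique of size 5, and the vertices of any clique must share a bag in every tree decomposition; so some bag has ≥ 5 vertices and tw(G) ≥ 4. Therefore the treewidth is 4.

4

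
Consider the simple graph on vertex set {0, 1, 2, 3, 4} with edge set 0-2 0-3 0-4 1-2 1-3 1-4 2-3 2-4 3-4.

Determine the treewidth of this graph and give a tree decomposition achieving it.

Each bag holds 4 vertices, so the decomposition has width 3, which upper-bounds the treewidth. Conversely, {0, 2, 3, 4} is a clique of size 4, and the vertices of any clique must share a bag in every tree decomposition; so some bag has ≥ 4 vertices and tw(G) ≥ 3. Therefore the treewidth is 3.

Treewidth 3.
Bags: B1 = {1, 2, 3, 4}  B2 = {0, 2, 3, 4}
Tree: B1–B2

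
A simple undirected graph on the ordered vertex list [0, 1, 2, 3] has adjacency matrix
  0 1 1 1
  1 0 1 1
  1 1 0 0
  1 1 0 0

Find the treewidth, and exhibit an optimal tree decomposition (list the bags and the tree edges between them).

The largest bag has 3 vertices, giving width 2; this decomposition certifies tw(G) ≤ 2. On the other hand G contains the 3-clique {0, 1, 2}. A clique must lie in a single bag of any decomposition, so no decomposition can have width below 2. Hence tw(G) = 2 exactly.

Treewidth 2.
One optimal decomposition is:
Bags: B1 = {0, 1, 3}  B2 = {0, 1, 2}
Tree: B1–B2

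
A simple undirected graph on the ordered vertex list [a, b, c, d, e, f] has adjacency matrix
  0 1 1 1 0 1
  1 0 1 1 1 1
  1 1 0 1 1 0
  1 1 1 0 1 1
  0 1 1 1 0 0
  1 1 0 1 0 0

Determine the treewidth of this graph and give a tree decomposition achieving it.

The largest bag has 4 vertices, giving width 3; this decomposition certifies tw(G) ≤ 3. On the other hand G contains the 4-clique {b, c, d, e}. A clique must lie in a single bag of any decomposition, so no decomposition can have width below 3. Hence tw(G) = 3 exactly.

Treewidth 3.
Bags: B1 = {a, b, c, d}  B2 = {b, c, d, e}  B3 = {a, b, d, f}
Tree: B1–B2, B1–B3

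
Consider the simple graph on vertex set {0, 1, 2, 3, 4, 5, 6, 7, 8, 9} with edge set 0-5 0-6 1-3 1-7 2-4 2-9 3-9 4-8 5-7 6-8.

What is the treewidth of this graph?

A width-2 tree decomposition is:
Bags: B1 = {2, 4, 9}  B2 = {3, 4, 9}  B3 = {1, 3, 4}  B4 = {1, 4, 7}  B5 = {4, 5, 7}  B6 = {0, 4, 5}  B7 = {0, 4, 6}  B8 = {4, 6, 8}
Tree: B1–B2, B2–B3, B3–B4, B4–B5, B5–B6, B6–B7, B7–B8
Every bag has size at most 3, so the width is 3 − 1 = 2 and tw(G) ≤ 2. For the lower bound, G contains the cycle 4–2–9–3–1–7–5–0–6–8–4, so G is not a forest; only forests have treewidth ≤ 1, hence tw(G) ≥ 2. Hence tw(G) = 2 exactly.

2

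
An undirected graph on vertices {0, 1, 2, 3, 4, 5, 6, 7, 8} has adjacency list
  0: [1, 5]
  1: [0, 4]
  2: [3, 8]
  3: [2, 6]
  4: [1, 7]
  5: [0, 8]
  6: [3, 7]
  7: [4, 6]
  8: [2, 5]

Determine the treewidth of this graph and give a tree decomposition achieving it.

Every bag has size at most 3, so the width is 3 − 1 = 2 and tw(G) ≤ 2. The edges 0–5–8–2–3–6–7–4–1–0 form a cycle, so G is not a tree and its treewidth is at least 2. Therefore the treewidth is 2.

Treewidth 2.
One such decomposition:
Bags: B1 = {0, 5, 8}  B2 = {0, 2, 8}  B3 = {0, 2, 3}  B4 = {0, 3, 6}  B5 = {0, 6, 7}  B6 = {0, 4, 7}  B7 = {0, 1, 4}
Tree: B1–B2, B2–B3, B3–B4, B4–B5, B5–B6, B6–B7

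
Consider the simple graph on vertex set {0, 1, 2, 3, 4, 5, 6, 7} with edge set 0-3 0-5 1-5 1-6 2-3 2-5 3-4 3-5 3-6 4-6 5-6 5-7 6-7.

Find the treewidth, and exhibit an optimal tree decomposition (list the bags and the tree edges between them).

Treewidth 2.
One such decomposition:
Bags: B1 = {3, 5, 6}  B2 = {0, 3, 5}  B3 = {3, 4, 6}  B4 = {5, 6, 7}  B5 = {1, 5, 6}  B6 = {2, 3, 5}
Tree: B1–B2, B1–B3, B1–B4, B1–B5, B2–B6

The largest bag has 3 vertices, giving width 2; this decomposition certifies tw(G) ≤ 2. For the lower bound, the 3 vertices {3, 4, 6} are pairwise adjacent, and any tree decomposition puts a clique entirely inside one bag — forcing width ≥ 2. The upper and lower bounds meet at 2, so that is the treewidth.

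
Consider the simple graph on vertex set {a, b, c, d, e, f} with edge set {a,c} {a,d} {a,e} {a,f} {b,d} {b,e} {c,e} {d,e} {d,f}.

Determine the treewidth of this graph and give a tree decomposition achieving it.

Every bag has size at most 3, so the width is 3 − 1 = 2 and tw(G) ≤ 2. For the lower bound, the 3 vertices {a, d, e} are pairwise adjacent, and any tree decomposition puts a clique entirely inside one bag — forcing width ≥ 2. Therefore the treewidth is 2.

Treewidth 2.
One optimal decomposition is:
Bags: B1 = {a, d, e}  B2 = {b, d, e}  B3 = {a, d, f}  B4 = {a, c, e}
Tree: B1–B2, B1–B3, B1–B4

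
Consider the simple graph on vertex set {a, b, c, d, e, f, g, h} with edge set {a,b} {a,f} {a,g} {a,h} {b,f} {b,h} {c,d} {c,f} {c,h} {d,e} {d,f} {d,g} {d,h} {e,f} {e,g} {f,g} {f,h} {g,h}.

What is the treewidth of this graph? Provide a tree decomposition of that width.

Treewidth 3.
One optimal decomposition is:
Bags: B1 = {a, f, g, h}  B2 = {d, f, g, h}  B3 = {a, b, f, h}  B4 = {d, e, f, g}  B5 = {c, d, f, h}
Tree: B1–B2, B1–B3, B2–B4, B2–B5

The largest bag has 4 vertices, giving width 3; this decomposition certifies tw(G) ≤ 3. For the lower bound, the 4 vertices {d, e, f, g} are pairwise adjacent, and any tree decomposition puts a clique entirely inside one bag — forcing width ≥ 3. The upper and lower bounds meet at 3, so that is the treewidth.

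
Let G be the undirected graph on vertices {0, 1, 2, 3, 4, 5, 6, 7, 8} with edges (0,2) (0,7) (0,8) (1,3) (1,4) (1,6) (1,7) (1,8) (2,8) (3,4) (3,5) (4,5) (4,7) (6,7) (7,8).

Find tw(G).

A width-2 tree decomposition is:
Bags: B1 = {0, 7, 8}  B2 = {1, 7, 8}  B3 = {1, 4, 7}  B4 = {1, 3, 4}  B5 = {3, 4, 5}  B6 = {1, 6, 7}  B7 = {0, 2, 8}
Tree: B1–B2, B2–B3, B3–B4, B4–B5, B3–B6, B1–B7
The largest bag has 3 vertices, giving width 2; this decomposition certifies tw(G) ≤ 2. On the other hand G contains the 3-clique {0, 2, 8}. A clique must lie in a single bag of any decomposition, so no decomposition can have width below 2. Hence tw(G) = 2 exactly.

2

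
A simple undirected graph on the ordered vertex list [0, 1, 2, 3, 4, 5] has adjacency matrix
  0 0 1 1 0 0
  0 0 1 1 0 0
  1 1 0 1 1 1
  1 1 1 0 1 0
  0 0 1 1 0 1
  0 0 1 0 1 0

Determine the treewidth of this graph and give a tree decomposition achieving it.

Treewidth 2.
Bags: B1 = {1, 2, 3}  B2 = {2, 3, 4}  B3 = {2, 4, 5}  B4 = {0, 2, 3}
Tree: B1–B2, B2–B3, B1–B4

Each bag holds 3 vertices, so the decomposition has width 2, which upper-bounds the treewidth. Conversely, {0, 2, 3} is a clique of size 3, and the vertices of any clique must share a bag in every tree decomposition; so some bag has ≥ 3 vertices and tw(G) ≥ 2. Combining the bounds, tw(G) = 2.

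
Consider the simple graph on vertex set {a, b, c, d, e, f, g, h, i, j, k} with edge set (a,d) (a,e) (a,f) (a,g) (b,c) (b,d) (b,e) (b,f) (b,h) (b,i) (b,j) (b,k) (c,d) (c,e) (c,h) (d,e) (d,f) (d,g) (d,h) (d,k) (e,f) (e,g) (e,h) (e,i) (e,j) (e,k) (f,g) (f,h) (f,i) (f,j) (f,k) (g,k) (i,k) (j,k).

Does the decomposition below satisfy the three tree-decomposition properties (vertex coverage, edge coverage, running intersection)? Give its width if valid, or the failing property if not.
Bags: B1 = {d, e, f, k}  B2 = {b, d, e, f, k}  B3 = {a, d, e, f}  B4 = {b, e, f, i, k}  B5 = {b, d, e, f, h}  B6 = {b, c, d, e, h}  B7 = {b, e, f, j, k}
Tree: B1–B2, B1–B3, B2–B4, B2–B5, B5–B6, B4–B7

A tree decomposition must satisfy three properties: every vertex lies in some bag; for every edge, both endpoints lie together in some bag; and for every vertex, the bags containing it form a connected subtree. Here vertex g appears in no bag, so the decomposition is invalid.

No — vertex g appears in no bag.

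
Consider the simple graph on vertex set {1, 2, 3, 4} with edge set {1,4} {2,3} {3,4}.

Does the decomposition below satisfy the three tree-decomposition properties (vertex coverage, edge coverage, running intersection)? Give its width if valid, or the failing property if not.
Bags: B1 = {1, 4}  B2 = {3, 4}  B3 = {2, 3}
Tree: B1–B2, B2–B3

Every vertex of G appears in some bag (union = {1, 2, 3, 4}); every edge is covered by a bag; and for each vertex v the set of bags containing v is connected in the bag tree. The decomposition is therefore valid. The largest bag has 2 vertices, so the width is 1.

Yes; width 1.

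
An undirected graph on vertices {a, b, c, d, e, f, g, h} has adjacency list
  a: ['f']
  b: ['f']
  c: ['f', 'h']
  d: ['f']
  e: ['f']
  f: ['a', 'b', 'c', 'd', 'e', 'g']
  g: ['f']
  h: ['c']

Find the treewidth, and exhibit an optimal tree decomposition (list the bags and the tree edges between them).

Each bag holds 2 vertices, so the decomposition has width 1, which upper-bounds the treewidth. Since G has at least one edge (e.g. c–f), it is not an edgeless graph, so tw(G) ≥ 1. Hence tw(G) = 1 exactly.

Treewidth 1.
One optimal decomposition is:
Bags: B1 = {c, f}  B2 = {e, f}  B3 = {f, g}  B4 = {a, f}  B5 = {b, f}  B6 = {d, f}  B7 = {c, h}
Tree: B1–B2, B2–B3, B2–B4, B4–B5, B4–B6, B1–B7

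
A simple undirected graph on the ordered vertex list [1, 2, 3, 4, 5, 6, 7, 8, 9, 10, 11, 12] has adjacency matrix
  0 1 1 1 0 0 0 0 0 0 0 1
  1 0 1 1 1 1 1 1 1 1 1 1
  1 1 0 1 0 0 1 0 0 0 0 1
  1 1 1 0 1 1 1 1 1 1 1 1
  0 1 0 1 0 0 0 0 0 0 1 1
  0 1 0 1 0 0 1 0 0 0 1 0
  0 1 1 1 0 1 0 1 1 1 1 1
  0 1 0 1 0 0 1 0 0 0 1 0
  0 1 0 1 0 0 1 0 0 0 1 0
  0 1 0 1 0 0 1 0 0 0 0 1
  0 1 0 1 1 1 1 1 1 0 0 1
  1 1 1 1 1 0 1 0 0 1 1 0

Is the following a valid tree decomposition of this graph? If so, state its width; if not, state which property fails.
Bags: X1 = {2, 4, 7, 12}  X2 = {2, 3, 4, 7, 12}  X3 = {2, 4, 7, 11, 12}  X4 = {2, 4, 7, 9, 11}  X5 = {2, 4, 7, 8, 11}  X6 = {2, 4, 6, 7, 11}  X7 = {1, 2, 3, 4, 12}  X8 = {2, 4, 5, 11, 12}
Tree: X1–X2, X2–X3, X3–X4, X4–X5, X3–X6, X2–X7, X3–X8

A tree decomposition must satisfy three properties: every vertex lies in some bag; for every edge, both endpoints lie together in some bag; and for every vertex, the bags containing it form a connected subtree. Here vertex 10 appears in no bag, so the decomposition is invalid.

No — vertex 10 appears in no bag.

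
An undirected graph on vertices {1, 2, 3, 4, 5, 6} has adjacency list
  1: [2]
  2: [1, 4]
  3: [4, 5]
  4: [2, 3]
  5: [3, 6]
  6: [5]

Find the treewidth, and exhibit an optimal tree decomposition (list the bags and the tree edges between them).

Treewidth 1.
One optimal decomposition is:
Bags: B1 = {1, 2}  B2 = {2, 4}  B3 = {3, 4}  B4 = {3, 5}  B5 = {5, 6}
Tree: B1–B2, B2–B3, B3–B4, B4–B5

Each bag holds 2 vertices, so the decomposition has width 1, which upper-bounds the treewidth. Since G has at least one edge (e.g. 1–2), it is not an edgeless graph, so tw(G) ≥ 1. Therefore the treewidth is 1.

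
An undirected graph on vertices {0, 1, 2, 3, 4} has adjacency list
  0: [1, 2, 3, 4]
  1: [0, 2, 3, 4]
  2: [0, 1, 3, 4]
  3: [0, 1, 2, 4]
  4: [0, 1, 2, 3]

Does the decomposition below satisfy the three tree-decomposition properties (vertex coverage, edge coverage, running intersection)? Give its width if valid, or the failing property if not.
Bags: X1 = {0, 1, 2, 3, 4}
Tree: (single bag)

Yes; width 4.

Checking the three conditions: (i) the bags cover all of {0, 1, 2, 3, 4}; (ii) for each edge, some bag contains both endpoints; (iii) the bags containing any fixed vertex form a subtree. All hold, so the decomposition is valid with width 5 − 1 = 4.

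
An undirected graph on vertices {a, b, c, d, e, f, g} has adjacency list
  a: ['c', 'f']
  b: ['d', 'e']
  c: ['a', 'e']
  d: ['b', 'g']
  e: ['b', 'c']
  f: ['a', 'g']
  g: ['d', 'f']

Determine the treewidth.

2

A width-2 tree decomposition is:
Bags: B1 = {a, f, g}  B2 = {a, c, g}  B3 = {c, e, g}  B4 = {b, e, g}  B5 = {b, d, g}
Tree: B1–B2, B2–B3, B3–B4, B4–B5
Each bag holds 3 vertices, so the decomposition has width 2, which upper-bounds the treewidth. For the lower bound, G contains the cycle g–f–a–c–e–b–d–g, so G is not a forest; only forests have treewidth ≤ 1, hence tw(G) ≥ 2. Hence tw(G) = 2 exactly.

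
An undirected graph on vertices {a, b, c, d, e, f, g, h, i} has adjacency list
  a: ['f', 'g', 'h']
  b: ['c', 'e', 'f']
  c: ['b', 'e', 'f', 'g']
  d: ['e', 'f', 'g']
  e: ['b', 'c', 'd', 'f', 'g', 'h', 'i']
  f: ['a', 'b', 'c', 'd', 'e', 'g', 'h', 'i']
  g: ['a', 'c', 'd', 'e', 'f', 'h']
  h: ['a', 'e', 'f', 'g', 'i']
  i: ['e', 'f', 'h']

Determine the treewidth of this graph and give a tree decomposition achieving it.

Treewidth 3.
One such decomposition:
Bags: B1 = {d, e, f, g}  B2 = {c, e, f, g}  B3 = {e, f, g, h}  B4 = {a, f, g, h}  B5 = {e, f, h, i}  B6 = {b, c, e, f}
Tree: B1–B2, B2–B3, B3–B4, B3–B5, B2–B6

Every bag has size at most 4, so the width is 4 − 1 = 3 and tw(G) ≤ 3. Conversely, {d, e, f, g} is a clique of size 4, and the vertices of any clique must share a bag in every tree decomposition; so some bag has ≥ 4 vertices and tw(G) ≥ 3. Combining the bounds, tw(G) = 3.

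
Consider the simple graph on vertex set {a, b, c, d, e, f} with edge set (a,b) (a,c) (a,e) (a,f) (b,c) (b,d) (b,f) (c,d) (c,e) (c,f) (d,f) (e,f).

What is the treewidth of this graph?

3

A width-3 tree decomposition is:
Bags: B1 = {b, c, d, f}  B2 = {a, b, c, f}  B3 = {a, c, e, f}
Tree: B1–B2, B2–B3
The largest bag has 4 vertices, giving width 3; this decomposition certifies tw(G) ≤ 3. For the lower bound, the 4 vertices {b, c, d, f} are pairwise adjacent, and any tree decomposition puts a clique entirely inside one bag — forcing width ≥ 3. Therefore the treewidth is 3.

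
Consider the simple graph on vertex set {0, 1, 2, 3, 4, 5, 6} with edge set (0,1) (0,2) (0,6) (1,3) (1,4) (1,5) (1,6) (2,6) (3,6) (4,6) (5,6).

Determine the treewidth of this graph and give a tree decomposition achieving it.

Treewidth 2.
One optimal decomposition is:
Bags: B1 = {0, 1, 6}  B2 = {0, 2, 6}  B3 = {1, 5, 6}  B4 = {1, 4, 6}  B5 = {1, 3, 6}
Tree: B1–B2, B1–B3, B1–B4, B3–B5

Every bag has size at most 3, so the width is 3 − 1 = 2 and tw(G) ≤ 2. On the other hand G contains the 3-clique {0, 1, 6}. A clique must lie in a single bag of any decomposition, so no decomposition can have width below 2. Combining the bounds, tw(G) = 2.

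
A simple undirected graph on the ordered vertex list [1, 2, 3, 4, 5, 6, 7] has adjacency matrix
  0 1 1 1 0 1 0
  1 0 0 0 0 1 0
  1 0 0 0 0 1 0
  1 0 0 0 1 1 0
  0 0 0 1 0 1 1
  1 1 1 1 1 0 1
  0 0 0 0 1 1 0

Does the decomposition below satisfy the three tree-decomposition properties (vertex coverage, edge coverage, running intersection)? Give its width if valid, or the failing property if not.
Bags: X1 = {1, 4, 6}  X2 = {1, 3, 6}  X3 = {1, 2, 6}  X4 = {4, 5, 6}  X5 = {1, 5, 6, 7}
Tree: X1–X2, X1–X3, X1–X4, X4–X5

A tree decomposition must satisfy three properties: every vertex lies in some bag; for every edge, both endpoints lie together in some bag; and for every vertex, the bags containing it form a connected subtree. Here bags containing vertex 1 are not connected in the tree, so the decomposition is invalid.

No — bags containing vertex 1 are not connected in the tree.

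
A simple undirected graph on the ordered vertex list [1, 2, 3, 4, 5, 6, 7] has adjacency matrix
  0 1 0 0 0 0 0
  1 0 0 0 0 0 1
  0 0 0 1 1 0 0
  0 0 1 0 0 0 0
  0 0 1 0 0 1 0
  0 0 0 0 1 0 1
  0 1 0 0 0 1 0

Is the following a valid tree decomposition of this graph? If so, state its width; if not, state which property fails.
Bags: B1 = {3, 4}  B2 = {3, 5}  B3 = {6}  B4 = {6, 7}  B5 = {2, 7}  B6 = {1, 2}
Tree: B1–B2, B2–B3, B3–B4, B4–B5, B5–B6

A tree decomposition must satisfy three properties: every vertex lies in some bag; for every edge, both endpoints lie together in some bag; and for every vertex, the bags containing it form a connected subtree. Here edge (5,6) lies in no bag, so the decomposition is invalid.

No — edge (5,6) lies in no bag.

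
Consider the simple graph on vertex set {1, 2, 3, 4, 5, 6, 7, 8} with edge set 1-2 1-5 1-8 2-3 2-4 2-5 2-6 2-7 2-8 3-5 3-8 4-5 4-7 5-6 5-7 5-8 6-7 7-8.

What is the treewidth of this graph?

A width-3 tree decomposition is:
Bags: B1 = {2, 3, 5, 8}  B2 = {2, 5, 7, 8}  B3 = {2, 5, 6, 7}  B4 = {1, 2, 5, 8}  B5 = {2, 4, 5, 7}
Tree: B1–B2, B2–B3, B1–B4, B2–B5
The largest bag has 4 vertices, giving width 3; this decomposition certifies tw(G) ≤ 3. For the lower bound, the 4 vertices {1, 2, 5, 8} are pairwise adjacent, and any tree decomposition puts a clique entirely inside one bag — forcing width ≥ 3. Combining the bounds, tw(G) = 3.

3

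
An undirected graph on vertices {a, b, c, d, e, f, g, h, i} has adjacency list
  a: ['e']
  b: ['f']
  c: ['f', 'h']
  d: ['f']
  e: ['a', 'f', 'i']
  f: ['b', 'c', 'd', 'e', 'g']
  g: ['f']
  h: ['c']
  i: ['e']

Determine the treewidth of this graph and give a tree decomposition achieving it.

Treewidth 1.
Bags: B1 = {c, f}  B2 = {d, f}  B3 = {c, h}  B4 = {e, f}  B5 = {b, f}  B6 = {a, e}  B7 = {e, i}  B8 = {f, g}
Tree: B1–B2, B1–B3, B1–B4, B1–B5, B4–B6, B4–B7, B2–B8

The largest bag has 2 vertices, giving width 1; this decomposition certifies tw(G) ≤ 1. Any graph with an edge has treewidth ≥ 1, and G has the edge f–c. Therefore the treewidth is 1.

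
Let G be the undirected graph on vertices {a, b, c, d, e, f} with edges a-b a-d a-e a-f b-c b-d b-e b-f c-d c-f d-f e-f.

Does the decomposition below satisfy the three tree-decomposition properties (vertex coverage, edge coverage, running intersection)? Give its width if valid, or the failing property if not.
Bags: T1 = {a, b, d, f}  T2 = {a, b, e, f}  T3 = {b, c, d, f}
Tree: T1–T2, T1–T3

Yes; width 3.

Checking the three conditions: (i) the bags cover all of {a, b, c, d, e, f}; (ii) for each edge, some bag contains both endpoints; (iii) the bags containing any fixed vertex form a subtree. All hold, so the decomposition is valid with width 4 − 1 = 3.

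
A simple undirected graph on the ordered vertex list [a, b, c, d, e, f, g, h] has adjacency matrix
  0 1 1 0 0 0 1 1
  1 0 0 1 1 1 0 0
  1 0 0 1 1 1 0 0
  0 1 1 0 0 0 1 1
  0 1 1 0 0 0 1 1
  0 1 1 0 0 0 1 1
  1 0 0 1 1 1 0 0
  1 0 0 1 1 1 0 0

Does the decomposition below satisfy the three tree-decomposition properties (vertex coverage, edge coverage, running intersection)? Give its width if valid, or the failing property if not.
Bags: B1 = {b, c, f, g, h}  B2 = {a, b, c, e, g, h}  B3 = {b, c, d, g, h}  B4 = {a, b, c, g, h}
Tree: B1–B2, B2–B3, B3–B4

No — bags containing vertex a are not connected in the tree.

A tree decomposition must satisfy three properties: every vertex lies in some bag; for every edge, both endpoints lie together in some bag; and for every vertex, the bags containing it form a connected subtree. Here bags containing vertex a are not connected in the tree, so the decomposition is invalid.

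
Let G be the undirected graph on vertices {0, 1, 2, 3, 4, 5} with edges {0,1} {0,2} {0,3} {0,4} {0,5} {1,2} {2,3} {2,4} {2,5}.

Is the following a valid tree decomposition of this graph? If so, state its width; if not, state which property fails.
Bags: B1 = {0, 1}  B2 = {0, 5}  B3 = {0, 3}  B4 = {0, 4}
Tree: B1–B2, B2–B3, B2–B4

A tree decomposition must satisfy three properties: every vertex lies in some bag; for every edge, both endpoints lie together in some bag; and for every vertex, the bags containing it form a connected subtree. Here vertex 2 appears in no bag, so the decomposition is invalid.

No — vertex 2 appears in no bag.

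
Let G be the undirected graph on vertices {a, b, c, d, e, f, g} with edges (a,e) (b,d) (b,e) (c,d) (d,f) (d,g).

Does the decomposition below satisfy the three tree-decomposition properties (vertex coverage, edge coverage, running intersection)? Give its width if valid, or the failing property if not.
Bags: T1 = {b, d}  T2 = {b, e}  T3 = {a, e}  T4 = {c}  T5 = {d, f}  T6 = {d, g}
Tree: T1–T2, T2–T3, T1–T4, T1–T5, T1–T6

A tree decomposition must satisfy three properties: every vertex lies in some bag; for every edge, both endpoints lie together in some bag; and for every vertex, the bags containing it form a connected subtree. Here edge (d,c) lies in no bag, so the decomposition is invalid.

No — edge (d,c) lies in no bag.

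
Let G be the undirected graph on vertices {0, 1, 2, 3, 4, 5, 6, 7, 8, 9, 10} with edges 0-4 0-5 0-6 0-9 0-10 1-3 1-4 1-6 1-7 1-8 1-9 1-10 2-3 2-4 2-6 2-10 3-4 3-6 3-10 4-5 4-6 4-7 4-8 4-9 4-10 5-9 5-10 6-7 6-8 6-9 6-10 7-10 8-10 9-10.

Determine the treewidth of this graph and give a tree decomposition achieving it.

Treewidth 4.
One such decomposition:
Bags: B1 = {1, 3, 4, 6, 10}  B2 = {1, 4, 6, 9, 10}  B3 = {2, 3, 4, 6, 10}  B4 = {1, 4, 6, 7, 10}  B5 = {0, 4, 6, 9, 10}  B6 = {0, 4, 5, 9, 10}  B7 = {1, 4, 6, 8, 10}
Tree: B1–B2, B1–B3, B1–B4, B2–B5, B5–B6, B1–B7

Every bag has size at most 5, so the width is 5 − 1 = 4 and tw(G) ≤ 4. Conversely, {0, 4, 5, 9, 10} is a clique of size 5, and the vertices of any clique must share a bag in every tree decomposition; so some bag has ≥ 5 vertices and tw(G) ≥ 4. Combining the bounds, tw(G) = 4.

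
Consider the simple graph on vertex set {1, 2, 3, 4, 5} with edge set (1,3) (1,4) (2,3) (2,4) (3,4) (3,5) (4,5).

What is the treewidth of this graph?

2

A width-2 tree decomposition is:
Bags: B1 = {1, 3, 4}  B2 = {3, 4, 5}  B3 = {2, 3, 4}
Tree: B1–B2, B2–B3
Every bag has size at most 3, so the width is 3 − 1 = 2 and tw(G) ≤ 2. For the lower bound, the 3 vertices {1, 3, 4} are pairwise adjacent, and any tree decomposition puts a clique entirely inside one bag — forcing width ≥ 2. Combining the bounds, tw(G) = 2.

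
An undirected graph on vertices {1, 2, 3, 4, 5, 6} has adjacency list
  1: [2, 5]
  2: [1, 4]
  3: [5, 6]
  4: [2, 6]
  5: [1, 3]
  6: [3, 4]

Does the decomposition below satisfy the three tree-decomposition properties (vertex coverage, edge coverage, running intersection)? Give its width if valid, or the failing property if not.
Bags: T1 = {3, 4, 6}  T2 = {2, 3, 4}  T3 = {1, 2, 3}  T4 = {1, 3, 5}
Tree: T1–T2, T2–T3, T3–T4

Yes; width 2.

Vertex coverage: the bags together contain {1, 2, 3, 4, 5, 6}, the full vertex set. Edge coverage: each edge of G has both endpoints in at least one bag. Running intersection: for every vertex, the bags containing it form a connected subtree. All three properties hold, so this is a valid tree decomposition of width max|bag| − 1 = 2, and hence tw(G) ≤ 2.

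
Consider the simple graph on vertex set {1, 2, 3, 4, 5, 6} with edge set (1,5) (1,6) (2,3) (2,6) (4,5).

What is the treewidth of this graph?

1

A width-1 tree decomposition is:
Bags: B1 = {2, 3}  B2 = {2, 6}  B3 = {1, 6}  B4 = {1, 5}  B5 = {4, 5}
Tree: B1–B2, B2–B3, B3–B4, B4–B5
Each bag holds 2 vertices, so the decomposition has width 1, which upper-bounds the treewidth. G has an edge, so its treewidth is at least 1. Therefore the treewidth is 1.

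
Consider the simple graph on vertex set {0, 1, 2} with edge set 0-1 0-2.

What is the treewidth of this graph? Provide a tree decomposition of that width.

Each bag holds 2 vertices, so the decomposition has width 1, which upper-bounds the treewidth. G has an edge, so its treewidth is at least 1. Therefore the treewidth is 1.

Treewidth 1.
Bags: B1 = {0, 1}  B2 = {0, 2}
Tree: B1–B2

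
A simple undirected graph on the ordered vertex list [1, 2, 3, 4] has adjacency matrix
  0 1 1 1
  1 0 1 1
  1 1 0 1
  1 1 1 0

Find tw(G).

3

A width-3 tree decomposition is:
Bags: B1 = {1, 2, 3, 4}
Tree: (single bag)
A single bag containing all 4 vertices is trivially a valid decomposition of width 3. For the lower bound, the 4 vertices {1, 2, 3, 4} are pairwise adjacent, and any tree decomposition puts a clique entirely inside one bag — forcing width ≥ 3. Hence tw(G) = 3 exactly.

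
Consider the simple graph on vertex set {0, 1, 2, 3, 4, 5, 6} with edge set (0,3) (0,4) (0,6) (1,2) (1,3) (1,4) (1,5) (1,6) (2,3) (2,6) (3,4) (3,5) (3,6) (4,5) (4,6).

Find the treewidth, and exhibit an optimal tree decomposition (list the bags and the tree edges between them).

Each bag holds 4 vertices, so the decomposition has width 3, which upper-bounds the treewidth. Conversely, {0, 3, 4, 6} is a clique of size 4, and the vertices of any clique must share a bag in every tree decomposition; so some bag has ≥ 4 vertices and tw(G) ≥ 3. The upper and lower bounds meet at 3, so that is the treewidth.

Treewidth 3.
One optimal decomposition is:
Bags: B1 = {1, 2, 3, 6}  B2 = {1, 3, 4, 6}  B3 = {0, 3, 4, 6}  B4 = {1, 3, 4, 5}
Tree: B1–B2, B2–B3, B2–B4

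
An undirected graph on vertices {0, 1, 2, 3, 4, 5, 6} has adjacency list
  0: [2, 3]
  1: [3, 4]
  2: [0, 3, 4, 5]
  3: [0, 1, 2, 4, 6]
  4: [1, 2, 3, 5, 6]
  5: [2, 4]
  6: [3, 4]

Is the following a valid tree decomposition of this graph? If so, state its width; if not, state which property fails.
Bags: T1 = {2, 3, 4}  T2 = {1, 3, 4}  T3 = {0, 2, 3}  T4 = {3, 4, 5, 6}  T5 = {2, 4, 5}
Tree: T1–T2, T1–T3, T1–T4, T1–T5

No — bags containing vertex 5 are not connected in the tree.

A tree decomposition must satisfy three properties: every vertex lies in some bag; for every edge, both endpoints lie together in some bag; and for every vertex, the bags containing it form a connected subtree. Here bags containing vertex 5 are not connected in the tree, so the decomposition is invalid.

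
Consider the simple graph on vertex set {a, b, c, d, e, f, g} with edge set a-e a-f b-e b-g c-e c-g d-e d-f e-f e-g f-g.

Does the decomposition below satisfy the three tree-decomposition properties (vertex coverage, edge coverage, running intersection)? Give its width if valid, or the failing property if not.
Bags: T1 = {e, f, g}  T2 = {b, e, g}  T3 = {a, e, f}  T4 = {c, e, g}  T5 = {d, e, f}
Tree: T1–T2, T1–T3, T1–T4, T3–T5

Yes; width 2.

Every vertex of G appears in some bag (union = {a, b, c, d, e, f, g}); every edge is covered by a bag; and for each vertex v the set of bags containing v is connected in the bag tree. The decomposition is therefore valid. The largest bag has 3 vertices, so the width is 2.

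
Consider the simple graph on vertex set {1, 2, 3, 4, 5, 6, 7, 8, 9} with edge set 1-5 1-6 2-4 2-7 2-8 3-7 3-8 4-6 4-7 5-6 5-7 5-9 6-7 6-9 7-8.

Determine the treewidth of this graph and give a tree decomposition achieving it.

Each bag holds 3 vertices, so the decomposition has width 2, which upper-bounds the treewidth. For the lower bound, the 3 vertices {1, 5, 6} are pairwise adjacent, and any tree decomposition puts a clique entirely inside one bag — forcing width ≥ 2. Therefore the treewidth is 2.

Treewidth 2.
One optimal decomposition is:
Bags: B1 = {4, 6, 7}  B2 = {5, 6, 7}  B3 = {2, 4, 7}  B4 = {1, 5, 6}  B5 = {2, 7, 8}  B6 = {3, 7, 8}  B7 = {5, 6, 9}
Tree: B1–B2, B1–B3, B2–B4, B3–B5, B5–B6, B4–B7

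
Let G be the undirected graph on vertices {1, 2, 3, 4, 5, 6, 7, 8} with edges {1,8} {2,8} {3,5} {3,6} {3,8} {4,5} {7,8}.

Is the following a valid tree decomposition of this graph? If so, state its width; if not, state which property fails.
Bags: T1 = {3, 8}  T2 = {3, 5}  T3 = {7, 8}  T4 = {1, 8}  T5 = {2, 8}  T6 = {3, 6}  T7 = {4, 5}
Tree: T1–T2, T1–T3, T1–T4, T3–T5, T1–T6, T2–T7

Vertex coverage: the bags together contain {1, 2, 3, 4, 5, 6, 7, 8}, the full vertex set. Edge coverage: each edge of G has both endpoints in at least one bag. Running intersection: for every vertex, the bags containing it form a connected subtree. All three properties hold, so this is a valid tree decomposition of width max|bag| − 1 = 1, and hence tw(G) ≤ 1.

Yes; width 1.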